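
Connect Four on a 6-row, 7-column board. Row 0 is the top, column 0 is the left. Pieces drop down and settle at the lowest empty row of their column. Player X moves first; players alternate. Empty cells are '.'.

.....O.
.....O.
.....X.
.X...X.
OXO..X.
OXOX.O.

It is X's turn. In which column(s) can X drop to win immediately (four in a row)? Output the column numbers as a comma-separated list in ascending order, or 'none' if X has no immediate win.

Answer: 1

Derivation:
col 0: drop X → no win
col 1: drop X → WIN!
col 2: drop X → no win
col 3: drop X → no win
col 4: drop X → no win
col 6: drop X → no win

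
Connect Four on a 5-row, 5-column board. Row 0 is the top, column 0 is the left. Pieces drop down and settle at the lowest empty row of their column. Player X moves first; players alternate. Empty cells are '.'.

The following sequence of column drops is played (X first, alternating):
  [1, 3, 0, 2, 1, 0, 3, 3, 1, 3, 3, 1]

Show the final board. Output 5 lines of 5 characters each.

Move 1: X drops in col 1, lands at row 4
Move 2: O drops in col 3, lands at row 4
Move 3: X drops in col 0, lands at row 4
Move 4: O drops in col 2, lands at row 4
Move 5: X drops in col 1, lands at row 3
Move 6: O drops in col 0, lands at row 3
Move 7: X drops in col 3, lands at row 3
Move 8: O drops in col 3, lands at row 2
Move 9: X drops in col 1, lands at row 2
Move 10: O drops in col 3, lands at row 1
Move 11: X drops in col 3, lands at row 0
Move 12: O drops in col 1, lands at row 1

Answer: ...X.
.O.O.
.X.O.
OX.X.
XXOO.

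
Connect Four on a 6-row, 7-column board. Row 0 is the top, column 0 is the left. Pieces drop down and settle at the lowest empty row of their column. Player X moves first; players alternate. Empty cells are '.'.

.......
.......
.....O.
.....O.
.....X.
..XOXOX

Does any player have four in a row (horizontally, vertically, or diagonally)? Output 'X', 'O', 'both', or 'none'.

none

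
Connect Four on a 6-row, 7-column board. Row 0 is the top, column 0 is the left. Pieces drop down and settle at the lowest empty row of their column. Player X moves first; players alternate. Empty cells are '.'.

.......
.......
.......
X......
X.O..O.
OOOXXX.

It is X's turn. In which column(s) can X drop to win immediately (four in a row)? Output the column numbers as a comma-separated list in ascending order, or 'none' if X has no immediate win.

Answer: 6

Derivation:
col 0: drop X → no win
col 1: drop X → no win
col 2: drop X → no win
col 3: drop X → no win
col 4: drop X → no win
col 5: drop X → no win
col 6: drop X → WIN!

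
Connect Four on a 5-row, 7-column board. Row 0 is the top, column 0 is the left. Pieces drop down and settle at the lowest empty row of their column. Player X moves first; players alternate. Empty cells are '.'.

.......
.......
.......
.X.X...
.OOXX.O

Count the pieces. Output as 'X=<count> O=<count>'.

X=4 O=3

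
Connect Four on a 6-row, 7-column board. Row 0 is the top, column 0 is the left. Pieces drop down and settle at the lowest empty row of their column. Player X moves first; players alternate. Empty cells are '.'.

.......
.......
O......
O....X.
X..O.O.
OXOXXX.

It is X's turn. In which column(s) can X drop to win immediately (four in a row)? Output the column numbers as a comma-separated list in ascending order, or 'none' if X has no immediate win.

col 0: drop X → no win
col 1: drop X → no win
col 2: drop X → no win
col 3: drop X → no win
col 4: drop X → no win
col 5: drop X → no win
col 6: drop X → WIN!

Answer: 6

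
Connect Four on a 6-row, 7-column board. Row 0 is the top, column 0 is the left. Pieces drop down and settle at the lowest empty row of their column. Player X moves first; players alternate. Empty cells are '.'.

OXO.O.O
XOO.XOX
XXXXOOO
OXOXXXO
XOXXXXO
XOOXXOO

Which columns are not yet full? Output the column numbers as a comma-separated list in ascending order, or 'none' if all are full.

Answer: 3,5

Derivation:
col 0: top cell = 'O' → FULL
col 1: top cell = 'X' → FULL
col 2: top cell = 'O' → FULL
col 3: top cell = '.' → open
col 4: top cell = 'O' → FULL
col 5: top cell = '.' → open
col 6: top cell = 'O' → FULL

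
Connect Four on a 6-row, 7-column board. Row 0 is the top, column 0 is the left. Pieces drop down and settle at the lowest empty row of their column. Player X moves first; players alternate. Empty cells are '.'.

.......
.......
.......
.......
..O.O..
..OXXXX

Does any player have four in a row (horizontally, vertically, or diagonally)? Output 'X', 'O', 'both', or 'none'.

X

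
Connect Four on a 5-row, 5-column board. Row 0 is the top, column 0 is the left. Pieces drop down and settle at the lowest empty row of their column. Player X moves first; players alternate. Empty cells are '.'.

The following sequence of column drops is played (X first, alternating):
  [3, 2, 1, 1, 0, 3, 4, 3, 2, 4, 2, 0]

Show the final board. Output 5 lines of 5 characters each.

Move 1: X drops in col 3, lands at row 4
Move 2: O drops in col 2, lands at row 4
Move 3: X drops in col 1, lands at row 4
Move 4: O drops in col 1, lands at row 3
Move 5: X drops in col 0, lands at row 4
Move 6: O drops in col 3, lands at row 3
Move 7: X drops in col 4, lands at row 4
Move 8: O drops in col 3, lands at row 2
Move 9: X drops in col 2, lands at row 3
Move 10: O drops in col 4, lands at row 3
Move 11: X drops in col 2, lands at row 2
Move 12: O drops in col 0, lands at row 3

Answer: .....
.....
..XO.
OOXOO
XXOXX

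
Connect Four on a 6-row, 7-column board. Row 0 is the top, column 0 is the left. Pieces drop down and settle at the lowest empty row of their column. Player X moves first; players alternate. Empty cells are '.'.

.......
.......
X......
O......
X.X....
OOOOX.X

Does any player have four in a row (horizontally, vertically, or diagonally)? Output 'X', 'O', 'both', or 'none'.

O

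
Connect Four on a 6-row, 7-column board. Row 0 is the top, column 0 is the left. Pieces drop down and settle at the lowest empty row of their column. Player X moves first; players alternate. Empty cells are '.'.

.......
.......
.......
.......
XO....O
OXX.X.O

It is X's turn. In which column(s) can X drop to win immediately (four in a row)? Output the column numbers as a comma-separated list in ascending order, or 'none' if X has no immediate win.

col 0: drop X → no win
col 1: drop X → no win
col 2: drop X → no win
col 3: drop X → WIN!
col 4: drop X → no win
col 5: drop X → no win
col 6: drop X → no win

Answer: 3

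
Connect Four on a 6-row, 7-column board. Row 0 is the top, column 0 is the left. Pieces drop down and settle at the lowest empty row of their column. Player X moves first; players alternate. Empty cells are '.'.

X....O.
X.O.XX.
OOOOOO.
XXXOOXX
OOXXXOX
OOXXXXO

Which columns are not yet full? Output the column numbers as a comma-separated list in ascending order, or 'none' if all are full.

Answer: 1,2,3,4,6

Derivation:
col 0: top cell = 'X' → FULL
col 1: top cell = '.' → open
col 2: top cell = '.' → open
col 3: top cell = '.' → open
col 4: top cell = '.' → open
col 5: top cell = 'O' → FULL
col 6: top cell = '.' → open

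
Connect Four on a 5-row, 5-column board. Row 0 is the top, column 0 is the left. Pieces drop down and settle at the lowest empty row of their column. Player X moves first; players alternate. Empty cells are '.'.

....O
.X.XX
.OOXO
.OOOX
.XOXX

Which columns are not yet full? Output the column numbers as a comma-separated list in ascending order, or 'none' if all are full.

col 0: top cell = '.' → open
col 1: top cell = '.' → open
col 2: top cell = '.' → open
col 3: top cell = '.' → open
col 4: top cell = 'O' → FULL

Answer: 0,1,2,3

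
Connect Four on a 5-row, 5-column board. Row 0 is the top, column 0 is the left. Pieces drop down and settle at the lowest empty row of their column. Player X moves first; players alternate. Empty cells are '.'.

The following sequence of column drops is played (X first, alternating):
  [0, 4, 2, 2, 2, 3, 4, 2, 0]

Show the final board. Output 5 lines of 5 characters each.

Move 1: X drops in col 0, lands at row 4
Move 2: O drops in col 4, lands at row 4
Move 3: X drops in col 2, lands at row 4
Move 4: O drops in col 2, lands at row 3
Move 5: X drops in col 2, lands at row 2
Move 6: O drops in col 3, lands at row 4
Move 7: X drops in col 4, lands at row 3
Move 8: O drops in col 2, lands at row 1
Move 9: X drops in col 0, lands at row 3

Answer: .....
..O..
..X..
X.O.X
X.XOO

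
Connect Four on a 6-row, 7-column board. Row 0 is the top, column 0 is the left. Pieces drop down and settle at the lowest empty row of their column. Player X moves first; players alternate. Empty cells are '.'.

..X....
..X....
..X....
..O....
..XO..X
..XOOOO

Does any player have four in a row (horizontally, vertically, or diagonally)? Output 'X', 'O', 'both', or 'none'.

O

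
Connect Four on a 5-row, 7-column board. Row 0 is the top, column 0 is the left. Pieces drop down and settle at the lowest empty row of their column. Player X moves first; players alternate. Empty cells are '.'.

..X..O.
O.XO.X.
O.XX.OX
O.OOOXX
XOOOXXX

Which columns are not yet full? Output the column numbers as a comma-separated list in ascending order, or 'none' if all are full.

Answer: 0,1,3,4,6

Derivation:
col 0: top cell = '.' → open
col 1: top cell = '.' → open
col 2: top cell = 'X' → FULL
col 3: top cell = '.' → open
col 4: top cell = '.' → open
col 5: top cell = 'O' → FULL
col 6: top cell = '.' → open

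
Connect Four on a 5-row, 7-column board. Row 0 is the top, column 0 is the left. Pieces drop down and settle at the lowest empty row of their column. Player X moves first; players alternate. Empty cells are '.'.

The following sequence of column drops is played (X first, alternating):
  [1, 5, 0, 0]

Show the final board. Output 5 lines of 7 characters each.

Move 1: X drops in col 1, lands at row 4
Move 2: O drops in col 5, lands at row 4
Move 3: X drops in col 0, lands at row 4
Move 4: O drops in col 0, lands at row 3

Answer: .......
.......
.......
O......
XX...O.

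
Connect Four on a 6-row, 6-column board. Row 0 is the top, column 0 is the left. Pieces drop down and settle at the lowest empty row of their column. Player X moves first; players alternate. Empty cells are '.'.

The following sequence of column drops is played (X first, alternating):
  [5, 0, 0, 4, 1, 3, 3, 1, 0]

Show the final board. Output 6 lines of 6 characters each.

Answer: ......
......
......
X.....
XO.X..
OX.OOX

Derivation:
Move 1: X drops in col 5, lands at row 5
Move 2: O drops in col 0, lands at row 5
Move 3: X drops in col 0, lands at row 4
Move 4: O drops in col 4, lands at row 5
Move 5: X drops in col 1, lands at row 5
Move 6: O drops in col 3, lands at row 5
Move 7: X drops in col 3, lands at row 4
Move 8: O drops in col 1, lands at row 4
Move 9: X drops in col 0, lands at row 3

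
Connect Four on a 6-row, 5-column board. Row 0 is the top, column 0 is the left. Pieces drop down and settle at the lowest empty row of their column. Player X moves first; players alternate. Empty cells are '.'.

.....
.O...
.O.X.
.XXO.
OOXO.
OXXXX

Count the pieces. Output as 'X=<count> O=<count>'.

X=8 O=7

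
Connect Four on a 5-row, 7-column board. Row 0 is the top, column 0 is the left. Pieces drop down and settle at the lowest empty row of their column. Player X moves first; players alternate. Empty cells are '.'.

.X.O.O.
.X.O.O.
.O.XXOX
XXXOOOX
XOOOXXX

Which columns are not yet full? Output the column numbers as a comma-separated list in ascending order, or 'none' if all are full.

Answer: 0,2,4,6

Derivation:
col 0: top cell = '.' → open
col 1: top cell = 'X' → FULL
col 2: top cell = '.' → open
col 3: top cell = 'O' → FULL
col 4: top cell = '.' → open
col 5: top cell = 'O' → FULL
col 6: top cell = '.' → open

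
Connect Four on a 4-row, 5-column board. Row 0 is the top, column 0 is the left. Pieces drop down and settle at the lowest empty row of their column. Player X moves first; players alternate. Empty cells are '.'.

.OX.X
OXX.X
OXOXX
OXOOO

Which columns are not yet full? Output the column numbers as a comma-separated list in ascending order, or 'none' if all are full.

col 0: top cell = '.' → open
col 1: top cell = 'O' → FULL
col 2: top cell = 'X' → FULL
col 3: top cell = '.' → open
col 4: top cell = 'X' → FULL

Answer: 0,3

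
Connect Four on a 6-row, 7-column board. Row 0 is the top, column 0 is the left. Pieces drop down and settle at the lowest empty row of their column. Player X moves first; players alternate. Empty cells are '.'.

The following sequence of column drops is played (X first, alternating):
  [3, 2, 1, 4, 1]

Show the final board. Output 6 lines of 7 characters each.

Move 1: X drops in col 3, lands at row 5
Move 2: O drops in col 2, lands at row 5
Move 3: X drops in col 1, lands at row 5
Move 4: O drops in col 4, lands at row 5
Move 5: X drops in col 1, lands at row 4

Answer: .......
.......
.......
.......
.X.....
.XOXO..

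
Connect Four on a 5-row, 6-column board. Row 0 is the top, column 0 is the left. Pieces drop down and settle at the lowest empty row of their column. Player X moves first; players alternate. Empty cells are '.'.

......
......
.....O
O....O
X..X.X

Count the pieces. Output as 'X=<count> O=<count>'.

X=3 O=3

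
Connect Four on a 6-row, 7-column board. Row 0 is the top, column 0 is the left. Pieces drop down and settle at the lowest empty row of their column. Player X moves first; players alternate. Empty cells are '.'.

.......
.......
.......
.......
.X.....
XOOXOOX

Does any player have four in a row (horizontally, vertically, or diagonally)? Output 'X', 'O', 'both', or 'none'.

none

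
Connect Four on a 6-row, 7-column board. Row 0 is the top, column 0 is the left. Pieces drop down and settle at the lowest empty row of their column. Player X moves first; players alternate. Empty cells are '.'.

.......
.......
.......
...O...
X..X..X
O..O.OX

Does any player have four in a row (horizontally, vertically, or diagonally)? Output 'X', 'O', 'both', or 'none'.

none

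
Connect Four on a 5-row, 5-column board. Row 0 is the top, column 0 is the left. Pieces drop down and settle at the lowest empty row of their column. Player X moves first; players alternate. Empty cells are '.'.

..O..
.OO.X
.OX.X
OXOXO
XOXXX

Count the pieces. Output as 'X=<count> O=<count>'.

X=9 O=8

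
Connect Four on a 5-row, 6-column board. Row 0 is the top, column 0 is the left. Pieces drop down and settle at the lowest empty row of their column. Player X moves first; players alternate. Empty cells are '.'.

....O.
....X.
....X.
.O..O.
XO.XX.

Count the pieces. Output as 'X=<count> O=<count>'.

X=5 O=4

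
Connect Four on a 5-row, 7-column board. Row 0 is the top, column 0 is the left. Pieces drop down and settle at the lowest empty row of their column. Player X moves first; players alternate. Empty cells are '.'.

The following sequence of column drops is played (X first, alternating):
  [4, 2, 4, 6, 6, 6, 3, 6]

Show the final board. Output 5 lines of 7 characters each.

Answer: .......
......O
......O
....X.X
..OXX.O

Derivation:
Move 1: X drops in col 4, lands at row 4
Move 2: O drops in col 2, lands at row 4
Move 3: X drops in col 4, lands at row 3
Move 4: O drops in col 6, lands at row 4
Move 5: X drops in col 6, lands at row 3
Move 6: O drops in col 6, lands at row 2
Move 7: X drops in col 3, lands at row 4
Move 8: O drops in col 6, lands at row 1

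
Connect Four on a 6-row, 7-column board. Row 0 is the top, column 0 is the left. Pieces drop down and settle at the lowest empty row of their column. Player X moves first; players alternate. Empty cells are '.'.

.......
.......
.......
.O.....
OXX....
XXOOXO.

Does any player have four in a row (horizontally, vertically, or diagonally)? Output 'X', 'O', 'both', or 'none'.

none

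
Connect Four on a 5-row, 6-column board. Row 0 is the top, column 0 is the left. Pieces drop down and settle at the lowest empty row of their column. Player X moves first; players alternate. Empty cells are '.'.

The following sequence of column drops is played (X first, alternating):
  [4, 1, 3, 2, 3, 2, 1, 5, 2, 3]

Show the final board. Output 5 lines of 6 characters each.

Move 1: X drops in col 4, lands at row 4
Move 2: O drops in col 1, lands at row 4
Move 3: X drops in col 3, lands at row 4
Move 4: O drops in col 2, lands at row 4
Move 5: X drops in col 3, lands at row 3
Move 6: O drops in col 2, lands at row 3
Move 7: X drops in col 1, lands at row 3
Move 8: O drops in col 5, lands at row 4
Move 9: X drops in col 2, lands at row 2
Move 10: O drops in col 3, lands at row 2

Answer: ......
......
..XO..
.XOX..
.OOXXO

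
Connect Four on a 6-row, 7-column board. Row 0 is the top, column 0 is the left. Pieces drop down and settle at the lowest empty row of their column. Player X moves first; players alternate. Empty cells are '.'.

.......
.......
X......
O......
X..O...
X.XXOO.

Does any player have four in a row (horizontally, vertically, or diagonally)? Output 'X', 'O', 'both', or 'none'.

none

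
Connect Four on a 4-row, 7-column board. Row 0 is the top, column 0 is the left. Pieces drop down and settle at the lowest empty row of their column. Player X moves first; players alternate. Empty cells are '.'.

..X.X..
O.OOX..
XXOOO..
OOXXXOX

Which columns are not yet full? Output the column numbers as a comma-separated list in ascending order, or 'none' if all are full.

Answer: 0,1,3,5,6

Derivation:
col 0: top cell = '.' → open
col 1: top cell = '.' → open
col 2: top cell = 'X' → FULL
col 3: top cell = '.' → open
col 4: top cell = 'X' → FULL
col 5: top cell = '.' → open
col 6: top cell = '.' → open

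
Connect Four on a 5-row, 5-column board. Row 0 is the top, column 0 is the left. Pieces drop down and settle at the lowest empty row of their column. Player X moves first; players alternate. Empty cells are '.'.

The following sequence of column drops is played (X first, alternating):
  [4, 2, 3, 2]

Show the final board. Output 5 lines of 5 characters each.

Answer: .....
.....
.....
..O..
..OXX

Derivation:
Move 1: X drops in col 4, lands at row 4
Move 2: O drops in col 2, lands at row 4
Move 3: X drops in col 3, lands at row 4
Move 4: O drops in col 2, lands at row 3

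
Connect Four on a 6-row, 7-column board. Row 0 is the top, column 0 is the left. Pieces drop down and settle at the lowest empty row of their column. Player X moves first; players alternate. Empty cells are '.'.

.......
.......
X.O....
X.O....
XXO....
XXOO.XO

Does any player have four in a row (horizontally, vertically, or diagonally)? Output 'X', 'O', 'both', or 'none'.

both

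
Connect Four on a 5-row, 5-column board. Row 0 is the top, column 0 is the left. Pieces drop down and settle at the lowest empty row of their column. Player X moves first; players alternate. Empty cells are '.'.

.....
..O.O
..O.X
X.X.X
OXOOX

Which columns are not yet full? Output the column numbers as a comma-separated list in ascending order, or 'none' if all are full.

col 0: top cell = '.' → open
col 1: top cell = '.' → open
col 2: top cell = '.' → open
col 3: top cell = '.' → open
col 4: top cell = '.' → open

Answer: 0,1,2,3,4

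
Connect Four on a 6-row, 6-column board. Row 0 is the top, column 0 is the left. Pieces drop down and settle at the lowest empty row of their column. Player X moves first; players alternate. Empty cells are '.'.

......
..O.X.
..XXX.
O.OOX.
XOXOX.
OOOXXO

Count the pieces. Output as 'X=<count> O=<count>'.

X=10 O=10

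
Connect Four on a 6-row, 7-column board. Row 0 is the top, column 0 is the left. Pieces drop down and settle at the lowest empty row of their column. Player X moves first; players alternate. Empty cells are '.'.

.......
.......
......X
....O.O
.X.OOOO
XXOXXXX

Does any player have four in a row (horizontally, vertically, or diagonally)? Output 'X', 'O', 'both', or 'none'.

both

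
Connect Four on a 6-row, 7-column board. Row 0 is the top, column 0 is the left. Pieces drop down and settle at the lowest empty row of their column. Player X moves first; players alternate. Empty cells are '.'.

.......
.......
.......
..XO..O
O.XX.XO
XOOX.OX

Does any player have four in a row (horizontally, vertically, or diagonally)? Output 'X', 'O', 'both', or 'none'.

none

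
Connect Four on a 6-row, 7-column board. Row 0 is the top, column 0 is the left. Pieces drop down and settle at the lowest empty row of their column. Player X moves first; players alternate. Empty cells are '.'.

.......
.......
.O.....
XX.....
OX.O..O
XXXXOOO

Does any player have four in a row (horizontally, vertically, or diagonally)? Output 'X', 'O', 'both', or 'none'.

X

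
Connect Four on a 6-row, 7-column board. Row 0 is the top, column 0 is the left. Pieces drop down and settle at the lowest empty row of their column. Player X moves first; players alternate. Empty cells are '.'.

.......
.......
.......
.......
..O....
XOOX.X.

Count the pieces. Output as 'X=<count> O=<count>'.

X=3 O=3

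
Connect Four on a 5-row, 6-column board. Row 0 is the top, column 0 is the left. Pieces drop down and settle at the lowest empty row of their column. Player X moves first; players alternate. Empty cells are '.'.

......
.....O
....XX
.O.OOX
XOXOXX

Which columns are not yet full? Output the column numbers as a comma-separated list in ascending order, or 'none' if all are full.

Answer: 0,1,2,3,4,5

Derivation:
col 0: top cell = '.' → open
col 1: top cell = '.' → open
col 2: top cell = '.' → open
col 3: top cell = '.' → open
col 4: top cell = '.' → open
col 5: top cell = '.' → open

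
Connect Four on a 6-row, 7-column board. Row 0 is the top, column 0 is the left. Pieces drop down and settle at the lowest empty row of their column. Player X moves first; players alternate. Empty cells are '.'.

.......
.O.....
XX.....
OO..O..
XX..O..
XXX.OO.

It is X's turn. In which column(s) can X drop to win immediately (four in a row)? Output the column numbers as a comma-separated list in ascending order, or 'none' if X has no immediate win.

Answer: 3

Derivation:
col 0: drop X → no win
col 1: drop X → no win
col 2: drop X → no win
col 3: drop X → WIN!
col 4: drop X → no win
col 5: drop X → no win
col 6: drop X → no win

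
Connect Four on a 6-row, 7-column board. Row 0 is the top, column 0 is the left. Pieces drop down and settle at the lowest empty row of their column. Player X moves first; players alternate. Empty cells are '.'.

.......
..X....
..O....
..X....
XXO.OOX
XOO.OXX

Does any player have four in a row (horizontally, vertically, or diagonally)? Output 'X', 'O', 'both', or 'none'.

none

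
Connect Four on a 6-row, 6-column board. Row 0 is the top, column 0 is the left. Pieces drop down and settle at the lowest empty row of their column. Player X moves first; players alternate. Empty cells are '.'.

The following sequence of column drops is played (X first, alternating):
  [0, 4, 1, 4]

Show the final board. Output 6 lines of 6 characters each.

Move 1: X drops in col 0, lands at row 5
Move 2: O drops in col 4, lands at row 5
Move 3: X drops in col 1, lands at row 5
Move 4: O drops in col 4, lands at row 4

Answer: ......
......
......
......
....O.
XX..O.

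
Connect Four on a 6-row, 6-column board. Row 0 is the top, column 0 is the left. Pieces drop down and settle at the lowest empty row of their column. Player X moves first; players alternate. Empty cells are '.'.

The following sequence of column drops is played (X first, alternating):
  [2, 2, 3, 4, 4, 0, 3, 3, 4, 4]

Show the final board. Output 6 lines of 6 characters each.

Answer: ......
......
....O.
...OX.
..OXX.
O.XXO.

Derivation:
Move 1: X drops in col 2, lands at row 5
Move 2: O drops in col 2, lands at row 4
Move 3: X drops in col 3, lands at row 5
Move 4: O drops in col 4, lands at row 5
Move 5: X drops in col 4, lands at row 4
Move 6: O drops in col 0, lands at row 5
Move 7: X drops in col 3, lands at row 4
Move 8: O drops in col 3, lands at row 3
Move 9: X drops in col 4, lands at row 3
Move 10: O drops in col 4, lands at row 2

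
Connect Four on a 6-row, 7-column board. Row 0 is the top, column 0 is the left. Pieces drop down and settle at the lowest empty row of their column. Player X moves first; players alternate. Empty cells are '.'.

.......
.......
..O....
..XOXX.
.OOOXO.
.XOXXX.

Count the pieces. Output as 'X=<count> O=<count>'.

X=8 O=7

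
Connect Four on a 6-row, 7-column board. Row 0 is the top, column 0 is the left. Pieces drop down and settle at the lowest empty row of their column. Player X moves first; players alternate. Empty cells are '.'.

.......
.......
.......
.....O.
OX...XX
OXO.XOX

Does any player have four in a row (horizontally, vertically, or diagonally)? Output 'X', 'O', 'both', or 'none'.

none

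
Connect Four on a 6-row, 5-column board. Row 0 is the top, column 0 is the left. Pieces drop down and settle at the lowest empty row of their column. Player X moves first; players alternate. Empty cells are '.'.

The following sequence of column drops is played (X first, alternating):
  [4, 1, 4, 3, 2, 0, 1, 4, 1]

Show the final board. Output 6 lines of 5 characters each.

Answer: .....
.....
.....
.X..O
.X..X
OOXOX

Derivation:
Move 1: X drops in col 4, lands at row 5
Move 2: O drops in col 1, lands at row 5
Move 3: X drops in col 4, lands at row 4
Move 4: O drops in col 3, lands at row 5
Move 5: X drops in col 2, lands at row 5
Move 6: O drops in col 0, lands at row 5
Move 7: X drops in col 1, lands at row 4
Move 8: O drops in col 4, lands at row 3
Move 9: X drops in col 1, lands at row 3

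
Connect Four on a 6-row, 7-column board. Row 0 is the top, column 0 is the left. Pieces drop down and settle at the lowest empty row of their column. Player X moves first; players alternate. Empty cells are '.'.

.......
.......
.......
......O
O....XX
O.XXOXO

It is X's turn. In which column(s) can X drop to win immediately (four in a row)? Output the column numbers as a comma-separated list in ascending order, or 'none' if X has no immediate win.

Answer: none

Derivation:
col 0: drop X → no win
col 1: drop X → no win
col 2: drop X → no win
col 3: drop X → no win
col 4: drop X → no win
col 5: drop X → no win
col 6: drop X → no win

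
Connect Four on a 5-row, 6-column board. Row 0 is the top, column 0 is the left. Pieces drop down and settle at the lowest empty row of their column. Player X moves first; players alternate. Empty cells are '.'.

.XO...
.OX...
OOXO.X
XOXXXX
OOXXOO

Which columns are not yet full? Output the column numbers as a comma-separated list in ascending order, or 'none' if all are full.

col 0: top cell = '.' → open
col 1: top cell = 'X' → FULL
col 2: top cell = 'O' → FULL
col 3: top cell = '.' → open
col 4: top cell = '.' → open
col 5: top cell = '.' → open

Answer: 0,3,4,5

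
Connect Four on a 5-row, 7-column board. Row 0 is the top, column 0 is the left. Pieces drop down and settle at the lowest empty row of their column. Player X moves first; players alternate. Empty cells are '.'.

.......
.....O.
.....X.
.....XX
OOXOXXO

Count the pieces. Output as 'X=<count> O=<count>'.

X=6 O=5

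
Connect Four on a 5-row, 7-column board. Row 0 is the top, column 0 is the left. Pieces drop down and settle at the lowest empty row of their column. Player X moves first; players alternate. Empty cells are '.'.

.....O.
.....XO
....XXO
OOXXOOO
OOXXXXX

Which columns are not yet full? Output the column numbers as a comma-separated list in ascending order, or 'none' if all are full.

col 0: top cell = '.' → open
col 1: top cell = '.' → open
col 2: top cell = '.' → open
col 3: top cell = '.' → open
col 4: top cell = '.' → open
col 5: top cell = 'O' → FULL
col 6: top cell = '.' → open

Answer: 0,1,2,3,4,6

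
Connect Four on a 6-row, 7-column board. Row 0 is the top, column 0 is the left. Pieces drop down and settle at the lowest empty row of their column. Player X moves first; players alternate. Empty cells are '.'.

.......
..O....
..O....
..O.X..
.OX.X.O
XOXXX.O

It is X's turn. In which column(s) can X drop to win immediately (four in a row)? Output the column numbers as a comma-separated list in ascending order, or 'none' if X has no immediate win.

Answer: 4,5

Derivation:
col 0: drop X → no win
col 1: drop X → no win
col 2: drop X → no win
col 3: drop X → no win
col 4: drop X → WIN!
col 5: drop X → WIN!
col 6: drop X → no win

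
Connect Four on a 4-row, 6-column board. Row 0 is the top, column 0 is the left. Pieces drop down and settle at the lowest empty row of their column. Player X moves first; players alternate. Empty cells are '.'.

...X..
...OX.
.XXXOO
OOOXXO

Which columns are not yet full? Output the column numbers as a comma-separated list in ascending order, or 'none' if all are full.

Answer: 0,1,2,4,5

Derivation:
col 0: top cell = '.' → open
col 1: top cell = '.' → open
col 2: top cell = '.' → open
col 3: top cell = 'X' → FULL
col 4: top cell = '.' → open
col 5: top cell = '.' → open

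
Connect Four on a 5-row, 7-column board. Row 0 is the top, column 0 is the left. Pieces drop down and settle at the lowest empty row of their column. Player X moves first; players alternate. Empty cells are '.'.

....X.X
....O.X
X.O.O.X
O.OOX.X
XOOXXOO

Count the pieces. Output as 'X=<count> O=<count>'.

X=10 O=10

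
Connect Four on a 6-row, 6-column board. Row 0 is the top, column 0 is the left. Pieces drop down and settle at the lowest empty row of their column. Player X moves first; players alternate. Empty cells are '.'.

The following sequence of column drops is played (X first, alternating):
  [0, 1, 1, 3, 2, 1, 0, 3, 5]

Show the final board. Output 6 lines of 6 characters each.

Move 1: X drops in col 0, lands at row 5
Move 2: O drops in col 1, lands at row 5
Move 3: X drops in col 1, lands at row 4
Move 4: O drops in col 3, lands at row 5
Move 5: X drops in col 2, lands at row 5
Move 6: O drops in col 1, lands at row 3
Move 7: X drops in col 0, lands at row 4
Move 8: O drops in col 3, lands at row 4
Move 9: X drops in col 5, lands at row 5

Answer: ......
......
......
.O....
XX.O..
XOXO.X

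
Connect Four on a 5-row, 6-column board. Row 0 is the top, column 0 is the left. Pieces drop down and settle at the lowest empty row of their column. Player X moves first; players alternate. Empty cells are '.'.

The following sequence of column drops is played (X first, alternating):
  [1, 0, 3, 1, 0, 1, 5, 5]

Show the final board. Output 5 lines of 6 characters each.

Move 1: X drops in col 1, lands at row 4
Move 2: O drops in col 0, lands at row 4
Move 3: X drops in col 3, lands at row 4
Move 4: O drops in col 1, lands at row 3
Move 5: X drops in col 0, lands at row 3
Move 6: O drops in col 1, lands at row 2
Move 7: X drops in col 5, lands at row 4
Move 8: O drops in col 5, lands at row 3

Answer: ......
......
.O....
XO...O
OX.X.X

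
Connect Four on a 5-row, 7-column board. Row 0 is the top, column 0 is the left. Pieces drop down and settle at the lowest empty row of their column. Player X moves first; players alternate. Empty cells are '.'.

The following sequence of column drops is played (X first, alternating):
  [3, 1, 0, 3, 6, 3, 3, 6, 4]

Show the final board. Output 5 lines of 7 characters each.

Answer: .......
...X...
...O...
...O..O
XO.XX.X

Derivation:
Move 1: X drops in col 3, lands at row 4
Move 2: O drops in col 1, lands at row 4
Move 3: X drops in col 0, lands at row 4
Move 4: O drops in col 3, lands at row 3
Move 5: X drops in col 6, lands at row 4
Move 6: O drops in col 3, lands at row 2
Move 7: X drops in col 3, lands at row 1
Move 8: O drops in col 6, lands at row 3
Move 9: X drops in col 4, lands at row 4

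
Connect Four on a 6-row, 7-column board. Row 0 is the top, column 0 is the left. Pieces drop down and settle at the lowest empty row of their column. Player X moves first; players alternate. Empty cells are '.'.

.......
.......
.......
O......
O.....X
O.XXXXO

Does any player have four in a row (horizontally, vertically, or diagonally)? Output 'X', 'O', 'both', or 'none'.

X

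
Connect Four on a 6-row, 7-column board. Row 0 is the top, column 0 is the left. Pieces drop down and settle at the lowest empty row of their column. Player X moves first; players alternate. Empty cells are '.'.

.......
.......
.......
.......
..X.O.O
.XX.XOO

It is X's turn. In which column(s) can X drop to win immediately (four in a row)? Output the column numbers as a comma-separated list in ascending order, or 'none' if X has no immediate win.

col 0: drop X → no win
col 1: drop X → no win
col 2: drop X → no win
col 3: drop X → WIN!
col 4: drop X → no win
col 5: drop X → no win
col 6: drop X → no win

Answer: 3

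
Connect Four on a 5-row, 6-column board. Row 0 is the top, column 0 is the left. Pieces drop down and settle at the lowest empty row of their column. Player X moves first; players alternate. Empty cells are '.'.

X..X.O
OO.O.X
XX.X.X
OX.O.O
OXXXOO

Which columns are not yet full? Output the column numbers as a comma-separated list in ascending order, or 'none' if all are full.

col 0: top cell = 'X' → FULL
col 1: top cell = '.' → open
col 2: top cell = '.' → open
col 3: top cell = 'X' → FULL
col 4: top cell = '.' → open
col 5: top cell = 'O' → FULL

Answer: 1,2,4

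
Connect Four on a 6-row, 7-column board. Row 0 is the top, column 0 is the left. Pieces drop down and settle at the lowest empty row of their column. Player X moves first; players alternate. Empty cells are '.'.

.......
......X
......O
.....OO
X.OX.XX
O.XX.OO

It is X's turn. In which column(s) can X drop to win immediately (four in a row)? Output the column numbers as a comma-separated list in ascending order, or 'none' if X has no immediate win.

col 0: drop X → no win
col 1: drop X → no win
col 2: drop X → no win
col 3: drop X → no win
col 4: drop X → no win
col 5: drop X → no win
col 6: drop X → no win

Answer: none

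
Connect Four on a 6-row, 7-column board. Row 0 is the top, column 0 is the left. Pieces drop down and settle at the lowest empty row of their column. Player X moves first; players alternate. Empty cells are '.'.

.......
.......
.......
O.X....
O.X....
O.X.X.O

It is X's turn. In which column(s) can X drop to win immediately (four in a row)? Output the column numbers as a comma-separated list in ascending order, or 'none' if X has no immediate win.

Answer: 2

Derivation:
col 0: drop X → no win
col 1: drop X → no win
col 2: drop X → WIN!
col 3: drop X → no win
col 4: drop X → no win
col 5: drop X → no win
col 6: drop X → no win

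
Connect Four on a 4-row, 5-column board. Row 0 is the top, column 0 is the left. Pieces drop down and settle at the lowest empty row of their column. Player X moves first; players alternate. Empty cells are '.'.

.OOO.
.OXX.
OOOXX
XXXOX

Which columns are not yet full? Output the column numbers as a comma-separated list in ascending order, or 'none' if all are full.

Answer: 0,4

Derivation:
col 0: top cell = '.' → open
col 1: top cell = 'O' → FULL
col 2: top cell = 'O' → FULL
col 3: top cell = 'O' → FULL
col 4: top cell = '.' → open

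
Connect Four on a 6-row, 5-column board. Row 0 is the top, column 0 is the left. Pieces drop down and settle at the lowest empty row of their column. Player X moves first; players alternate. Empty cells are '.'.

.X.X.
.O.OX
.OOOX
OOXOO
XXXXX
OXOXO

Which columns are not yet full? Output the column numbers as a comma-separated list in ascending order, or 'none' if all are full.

col 0: top cell = '.' → open
col 1: top cell = 'X' → FULL
col 2: top cell = '.' → open
col 3: top cell = 'X' → FULL
col 4: top cell = '.' → open

Answer: 0,2,4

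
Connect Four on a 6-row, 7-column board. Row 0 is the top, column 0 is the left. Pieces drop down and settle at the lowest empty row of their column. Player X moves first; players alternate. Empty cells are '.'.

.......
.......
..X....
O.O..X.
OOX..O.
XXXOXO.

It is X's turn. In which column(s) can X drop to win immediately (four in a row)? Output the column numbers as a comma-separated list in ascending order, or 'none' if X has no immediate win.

col 0: drop X → no win
col 1: drop X → no win
col 2: drop X → no win
col 3: drop X → no win
col 4: drop X → no win
col 5: drop X → no win
col 6: drop X → no win

Answer: none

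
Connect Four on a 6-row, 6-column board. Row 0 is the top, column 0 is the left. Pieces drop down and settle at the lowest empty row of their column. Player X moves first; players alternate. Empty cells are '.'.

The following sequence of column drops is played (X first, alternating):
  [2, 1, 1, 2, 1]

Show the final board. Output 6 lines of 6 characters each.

Answer: ......
......
......
.X....
.XO...
.OX...

Derivation:
Move 1: X drops in col 2, lands at row 5
Move 2: O drops in col 1, lands at row 5
Move 3: X drops in col 1, lands at row 4
Move 4: O drops in col 2, lands at row 4
Move 5: X drops in col 1, lands at row 3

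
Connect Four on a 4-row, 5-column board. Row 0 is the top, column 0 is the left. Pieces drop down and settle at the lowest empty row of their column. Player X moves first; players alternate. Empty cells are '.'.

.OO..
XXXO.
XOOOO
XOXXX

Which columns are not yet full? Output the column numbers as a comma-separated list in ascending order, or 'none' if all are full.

col 0: top cell = '.' → open
col 1: top cell = 'O' → FULL
col 2: top cell = 'O' → FULL
col 3: top cell = '.' → open
col 4: top cell = '.' → open

Answer: 0,3,4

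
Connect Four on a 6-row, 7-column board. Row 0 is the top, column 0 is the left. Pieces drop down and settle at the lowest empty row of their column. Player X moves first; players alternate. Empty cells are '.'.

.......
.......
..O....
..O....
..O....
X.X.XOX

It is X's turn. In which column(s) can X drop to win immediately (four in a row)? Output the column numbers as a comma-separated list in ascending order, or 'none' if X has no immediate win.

col 0: drop X → no win
col 1: drop X → no win
col 2: drop X → no win
col 3: drop X → no win
col 4: drop X → no win
col 5: drop X → no win
col 6: drop X → no win

Answer: none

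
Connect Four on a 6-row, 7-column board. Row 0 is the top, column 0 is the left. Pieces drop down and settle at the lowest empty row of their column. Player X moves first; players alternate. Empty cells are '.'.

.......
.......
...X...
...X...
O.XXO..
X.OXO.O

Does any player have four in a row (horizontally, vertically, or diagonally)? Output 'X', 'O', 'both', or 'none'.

X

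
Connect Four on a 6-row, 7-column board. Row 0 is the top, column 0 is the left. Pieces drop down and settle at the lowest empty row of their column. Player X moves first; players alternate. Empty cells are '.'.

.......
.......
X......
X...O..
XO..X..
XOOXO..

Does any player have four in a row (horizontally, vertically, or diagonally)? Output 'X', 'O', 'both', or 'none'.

X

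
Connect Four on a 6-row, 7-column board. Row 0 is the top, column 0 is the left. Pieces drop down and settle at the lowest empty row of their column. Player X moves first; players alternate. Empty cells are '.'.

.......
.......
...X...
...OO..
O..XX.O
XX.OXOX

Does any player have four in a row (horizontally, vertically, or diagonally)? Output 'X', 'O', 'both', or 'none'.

none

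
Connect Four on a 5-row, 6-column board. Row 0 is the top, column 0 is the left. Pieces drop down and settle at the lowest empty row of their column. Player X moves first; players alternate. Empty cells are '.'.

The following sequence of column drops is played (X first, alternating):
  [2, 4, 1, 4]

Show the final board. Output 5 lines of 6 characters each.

Move 1: X drops in col 2, lands at row 4
Move 2: O drops in col 4, lands at row 4
Move 3: X drops in col 1, lands at row 4
Move 4: O drops in col 4, lands at row 3

Answer: ......
......
......
....O.
.XX.O.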